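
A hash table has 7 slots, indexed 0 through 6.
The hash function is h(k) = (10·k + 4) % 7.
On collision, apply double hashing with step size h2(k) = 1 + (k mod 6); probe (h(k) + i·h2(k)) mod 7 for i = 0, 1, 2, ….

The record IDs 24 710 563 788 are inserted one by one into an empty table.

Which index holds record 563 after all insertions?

Insert 24: h=6, slot 6 empty → index 6.
Insert 710: h=6, h2=3, slot 6 occupied → index 2.
Insert 563: h=6, h2=6, slot 6 occupied → index 5.
Insert 788: h=2, h2=3, slots 2,5 occupied → index 1.
Table: [-, 788, 710, -, -, 563, 24]

5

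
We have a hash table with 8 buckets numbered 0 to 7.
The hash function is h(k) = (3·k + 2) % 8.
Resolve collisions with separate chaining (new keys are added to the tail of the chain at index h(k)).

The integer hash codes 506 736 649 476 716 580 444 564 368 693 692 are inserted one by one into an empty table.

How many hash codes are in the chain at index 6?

6

Insert 506: h=0, bucket 0 empty -> new chain.
Insert 736: h=2, bucket 2 empty -> new chain.
Insert 649: h=5, bucket 5 empty -> new chain.
Insert 476: h=6, bucket 6 empty -> new chain.
Insert 716: h=6, bucket 6 nonempty -> append to chain.
Insert 580: h=6, bucket 6 nonempty -> append to chain.
Insert 444: h=6, bucket 6 nonempty -> append to chain.
Insert 564: h=6, bucket 6 nonempty -> append to chain.
Insert 368: h=2, bucket 2 nonempty -> append to chain.
Insert 693: h=1, bucket 1 empty -> new chain.
Insert 692: h=6, bucket 6 nonempty -> append to chain.
Final buckets:
0: 506
1: 693
2: 736 -> 368
3: .
4: .
5: 649
6: 476 -> 716 -> 580 -> 444 -> 564 -> 692
7: .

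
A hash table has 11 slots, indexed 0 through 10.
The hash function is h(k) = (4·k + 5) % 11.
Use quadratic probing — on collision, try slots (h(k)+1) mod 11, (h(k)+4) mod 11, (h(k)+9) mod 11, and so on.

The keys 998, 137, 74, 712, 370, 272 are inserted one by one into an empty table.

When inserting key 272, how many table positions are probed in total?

4

998 hashes to 4; slot 4 is free -> place at 4.
137 hashes to 3; slot 3 is free -> place at 3.
74 hashes to 4; 4 taken -> place at 5.
712 hashes to 4; 4,5 taken -> place at 8.
370 hashes to 0; slot 0 is free -> place at 0.
272 hashes to 4; 4,5,8 taken -> place at 2.
Table: [370, _, 272, 137, 998, 74, _, _, 712, _, _]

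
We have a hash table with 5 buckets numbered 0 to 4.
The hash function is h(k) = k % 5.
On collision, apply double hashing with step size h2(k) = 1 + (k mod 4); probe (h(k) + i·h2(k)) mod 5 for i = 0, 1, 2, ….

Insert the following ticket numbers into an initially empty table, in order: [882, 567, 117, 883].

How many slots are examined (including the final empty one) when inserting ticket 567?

2

882 hashes to 2; slot 2 is free → place at 2.
567 hashes to 2, h2=4; 2 taken → place at 1.
117 hashes to 2, h2=2; 2 taken → place at 4.
883 hashes to 3; slot 3 is free → place at 3.
Table: [∅, 567, 882, 883, 117]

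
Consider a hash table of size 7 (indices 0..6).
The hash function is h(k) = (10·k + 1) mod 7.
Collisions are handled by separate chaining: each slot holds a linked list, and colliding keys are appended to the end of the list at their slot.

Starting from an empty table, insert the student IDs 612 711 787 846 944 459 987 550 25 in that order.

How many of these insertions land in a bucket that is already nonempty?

Insert 612: h=3, bucket 3 empty → new chain.
Insert 711: h=6, bucket 6 empty → new chain.
Insert 787: h=3, bucket 3 nonempty → append to chain.
Insert 846: h=5, bucket 5 empty → new chain.
Insert 944: h=5, bucket 5 nonempty → append to chain.
Insert 459: h=6, bucket 6 nonempty → append to chain.
Insert 987: h=1, bucket 1 empty → new chain.
Insert 550: h=6, bucket 6 nonempty → append to chain.
Insert 25: h=6, bucket 6 nonempty → append to chain.
Final buckets:
0: -
1: 987
2: -
3: 612 -> 787
4: -
5: 846 -> 944
6: 711 -> 459 -> 550 -> 25

5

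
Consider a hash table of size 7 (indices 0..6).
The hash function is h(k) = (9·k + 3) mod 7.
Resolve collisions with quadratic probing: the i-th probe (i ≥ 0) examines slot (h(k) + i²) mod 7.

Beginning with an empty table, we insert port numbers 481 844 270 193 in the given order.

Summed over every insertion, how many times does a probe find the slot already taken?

3

481: h=6 => slot 6
844: h=4 => slot 4
270: h=4, probe 4,5 => slot 5
193: h=4, probe 4,5,1 => slot 1
Table: [_, 193, _, _, 844, 270, 481]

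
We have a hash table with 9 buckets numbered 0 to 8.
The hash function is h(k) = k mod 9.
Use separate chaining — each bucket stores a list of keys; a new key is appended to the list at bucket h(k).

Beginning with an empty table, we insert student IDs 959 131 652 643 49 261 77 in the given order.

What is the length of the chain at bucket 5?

959 → bucket 5
131 → bucket 5 (collision)
652 → bucket 4
643 → bucket 4 (collision)
49 → bucket 4 (collision)
261 → bucket 0
77 → bucket 5 (collision)
Final buckets:
0: 261
1: _
2: _
3: _
4: 652 -> 643 -> 49
5: 959 -> 131 -> 77
6: _
7: _
8: _

3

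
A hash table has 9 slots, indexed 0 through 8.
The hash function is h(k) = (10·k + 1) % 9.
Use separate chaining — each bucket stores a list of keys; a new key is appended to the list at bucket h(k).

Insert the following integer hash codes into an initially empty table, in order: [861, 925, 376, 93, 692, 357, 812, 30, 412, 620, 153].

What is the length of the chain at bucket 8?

3

Insert 861: h=7, bucket 7 empty -> new chain.
Insert 925: h=8, bucket 8 empty -> new chain.
Insert 376: h=8, bucket 8 nonempty -> append to chain.
Insert 93: h=4, bucket 4 empty -> new chain.
Insert 692: h=0, bucket 0 empty -> new chain.
Insert 357: h=7, bucket 7 nonempty -> append to chain.
Insert 812: h=3, bucket 3 empty -> new chain.
Insert 30: h=4, bucket 4 nonempty -> append to chain.
Insert 412: h=8, bucket 8 nonempty -> append to chain.
Insert 620: h=0, bucket 0 nonempty -> append to chain.
Insert 153: h=1, bucket 1 empty -> new chain.
Final buckets:
0: 692 -> 620
1: 153
2: _
3: 812
4: 93 -> 30
5: _
6: _
7: 861 -> 357
8: 925 -> 376 -> 412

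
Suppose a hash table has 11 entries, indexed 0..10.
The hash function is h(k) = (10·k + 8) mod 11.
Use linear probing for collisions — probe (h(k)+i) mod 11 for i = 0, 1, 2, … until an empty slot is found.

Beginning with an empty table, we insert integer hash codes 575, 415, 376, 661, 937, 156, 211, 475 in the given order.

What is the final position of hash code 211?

10

575: h=5 → slot 5
415: h=0 → slot 0
376: h=6 → slot 6
661: h=7 → slot 7
937: h=6, probe 6,7,8 → slot 8
156: h=6, probe 6,7,8,9 → slot 9
211: h=6, probe 6,7,8,9,10 → slot 10
475: h=6, probe 6,7,8,9,10,0,1 → slot 1
Table: [415, 475, ., ., ., 575, 376, 661, 937, 156, 211]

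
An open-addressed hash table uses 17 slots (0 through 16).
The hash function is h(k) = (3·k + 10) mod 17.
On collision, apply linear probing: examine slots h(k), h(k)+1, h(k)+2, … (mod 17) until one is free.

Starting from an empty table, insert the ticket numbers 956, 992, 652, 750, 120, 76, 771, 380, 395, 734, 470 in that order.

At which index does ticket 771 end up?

14

Insert 956: h=5, slot 5 empty -> index 5.
Insert 992: h=11, slot 11 empty -> index 11.
Insert 652: h=11, slot 11 occupied -> index 12.
Insert 750: h=16, slot 16 empty -> index 16.
Insert 120: h=13, slot 13 empty -> index 13.
Insert 76: h=0, slot 0 empty -> index 0.
Insert 771: h=11, slots 11,12,13 occupied -> index 14.
Insert 380: h=11, slots 11,12,13,14 occupied -> index 15.
Insert 395: h=5, slot 5 occupied -> index 6.
Insert 734: h=2, slot 2 empty -> index 2.
Insert 470: h=9, slot 9 empty -> index 9.
Table: [76, —, 734, —, —, 956, 395, —, —, 470, —, 992, 652, 120, 771, 380, 750]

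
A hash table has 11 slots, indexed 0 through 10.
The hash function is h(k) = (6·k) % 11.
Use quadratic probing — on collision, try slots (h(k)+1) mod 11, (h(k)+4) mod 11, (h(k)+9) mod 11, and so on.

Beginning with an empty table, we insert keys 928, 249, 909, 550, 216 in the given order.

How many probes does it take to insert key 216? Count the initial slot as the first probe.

Insert 928: h=2, slot 2 empty -> index 2.
Insert 249: h=9, slot 9 empty -> index 9.
Insert 909: h=9, slot 9 occupied -> index 10.
Insert 550: h=0, slot 0 empty -> index 0.
Insert 216: h=9, slots 9,10,2 occupied -> index 7.
Table: [550, _, 928, _, _, _, _, 216, _, 249, 909]

4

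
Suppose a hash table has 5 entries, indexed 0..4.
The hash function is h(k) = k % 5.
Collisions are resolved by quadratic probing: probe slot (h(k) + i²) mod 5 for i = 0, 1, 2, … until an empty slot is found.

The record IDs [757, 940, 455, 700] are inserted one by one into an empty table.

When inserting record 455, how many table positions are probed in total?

Insert 757: h=2, slot 2 empty -> index 2.
Insert 940: h=0, slot 0 empty -> index 0.
Insert 455: h=0, slot 0 occupied -> index 1.
Insert 700: h=0, slots 0,1 occupied -> index 4.
Table: [940, 455, 757, ., 700]

2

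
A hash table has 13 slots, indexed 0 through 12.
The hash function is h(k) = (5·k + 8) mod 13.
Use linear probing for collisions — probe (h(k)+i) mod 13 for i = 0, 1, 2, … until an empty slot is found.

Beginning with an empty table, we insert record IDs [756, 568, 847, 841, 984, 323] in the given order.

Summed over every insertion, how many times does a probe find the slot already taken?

4

756: h=5 → slot 5
568: h=1 → slot 1
847: h=5, probe 5,6 → slot 6
841: h=1, probe 1,2 → slot 2
984: h=1, probe 1,2,3 → slot 3
323: h=11 → slot 11
Table: [-, 568, 841, 984, -, 756, 847, -, -, -, -, 323, -]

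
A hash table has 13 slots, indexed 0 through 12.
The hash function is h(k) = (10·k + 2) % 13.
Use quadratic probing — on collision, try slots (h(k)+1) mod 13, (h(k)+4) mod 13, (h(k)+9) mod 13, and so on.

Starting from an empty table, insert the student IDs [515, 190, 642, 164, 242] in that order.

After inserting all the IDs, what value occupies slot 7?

515: h=4 -> slot 4
190: h=4, probe 4,5 -> slot 5
642: h=0 -> slot 0
164: h=4, probe 4,5,8 -> slot 8
242: h=4, probe 4,5,8,0,7 -> slot 7
Table: [642, _, _, _, 515, 190, _, 242, 164, _, _, _, _]

242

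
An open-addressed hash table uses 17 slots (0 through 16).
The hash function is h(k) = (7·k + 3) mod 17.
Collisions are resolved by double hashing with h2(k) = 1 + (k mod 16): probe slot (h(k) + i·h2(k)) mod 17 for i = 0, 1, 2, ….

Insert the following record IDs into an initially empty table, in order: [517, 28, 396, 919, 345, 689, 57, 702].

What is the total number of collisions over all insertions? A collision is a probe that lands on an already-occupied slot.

Insert 517: h=1, slot 1 empty → index 1.
Insert 28: h=12, slot 12 empty → index 12.
Insert 396: h=4, slot 4 empty → index 4.
Insert 919: h=10, slot 10 empty → index 10.
Insert 345: h=4, h2=10, slot 4 occupied → index 14.
Insert 689: h=15, slot 15 empty → index 15.
Insert 57: h=11, slot 11 empty → index 11.
Insert 702: h=4, h2=15, slot 4 occupied → index 2.
Table: [—, 517, 702, —, 396, —, —, —, —, —, 919, 57, 28, —, 345, 689, —]

2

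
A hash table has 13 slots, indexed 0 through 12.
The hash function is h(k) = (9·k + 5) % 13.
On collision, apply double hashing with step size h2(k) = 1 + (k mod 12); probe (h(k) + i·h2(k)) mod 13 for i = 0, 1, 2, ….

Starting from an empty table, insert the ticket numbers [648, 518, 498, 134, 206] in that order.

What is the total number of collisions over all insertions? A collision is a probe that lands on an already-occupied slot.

4

648: h=0 → slot 0
518: h=0, h2=3, probe 0,3 → slot 3
498: h=2 → slot 2
134: h=2, h2=3, probe 2,5 → slot 5
206: h=0, h2=3, probe 0,3,6 → slot 6
Table: [648, —, 498, 518, —, 134, 206, —, —, —, —, —, —]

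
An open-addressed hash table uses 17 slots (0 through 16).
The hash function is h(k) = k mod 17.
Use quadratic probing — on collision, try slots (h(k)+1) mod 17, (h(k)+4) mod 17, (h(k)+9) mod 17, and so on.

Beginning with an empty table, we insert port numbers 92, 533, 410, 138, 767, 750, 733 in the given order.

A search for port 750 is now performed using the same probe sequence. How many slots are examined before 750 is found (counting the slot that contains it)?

Insert 92: h=7, slot 7 empty → index 7.
Insert 533: h=6, slot 6 empty → index 6.
Insert 410: h=2, slot 2 empty → index 2.
Insert 138: h=2, slot 2 occupied → index 3.
Insert 767: h=2, slots 2,3,6 occupied → index 11.
Insert 750: h=2, slots 2,3,6,11 occupied → index 1.
Insert 733: h=2, slots 2,3,6,11,1 occupied → index 10.
Table: [., 750, 410, 138, ., ., 533, 92, ., ., 733, 767, ., ., ., ., .]
Lookup 750: h=2, probe 2,3,6,11,1 → found at 1.

5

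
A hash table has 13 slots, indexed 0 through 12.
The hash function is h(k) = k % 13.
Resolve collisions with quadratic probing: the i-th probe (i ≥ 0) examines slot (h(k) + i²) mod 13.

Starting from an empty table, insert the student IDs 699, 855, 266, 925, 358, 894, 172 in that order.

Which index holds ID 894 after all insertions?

1

699: h=10 -> slot 10
855: h=10, probe 10,11 -> slot 11
266: h=6 -> slot 6
925: h=2 -> slot 2
358: h=7 -> slot 7
894: h=10, probe 10,11,1 -> slot 1
172: h=3 -> slot 3
Table: [-, 894, 925, 172, -, -, 266, 358, -, -, 699, 855, -]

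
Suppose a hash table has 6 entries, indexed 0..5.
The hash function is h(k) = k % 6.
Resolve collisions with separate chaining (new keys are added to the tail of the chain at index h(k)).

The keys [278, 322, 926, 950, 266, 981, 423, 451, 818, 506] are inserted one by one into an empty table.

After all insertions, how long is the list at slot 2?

Insert 278: h=2, bucket 2 empty → new chain.
Insert 322: h=4, bucket 4 empty → new chain.
Insert 926: h=2, bucket 2 nonempty → append to chain.
Insert 950: h=2, bucket 2 nonempty → append to chain.
Insert 266: h=2, bucket 2 nonempty → append to chain.
Insert 981: h=3, bucket 3 empty → new chain.
Insert 423: h=3, bucket 3 nonempty → append to chain.
Insert 451: h=1, bucket 1 empty → new chain.
Insert 818: h=2, bucket 2 nonempty → append to chain.
Insert 506: h=2, bucket 2 nonempty → append to chain.
Final buckets:
0: ∅
1: 451
2: 278 -> 926 -> 950 -> 266 -> 818 -> 506
3: 981 -> 423
4: 322
5: ∅

6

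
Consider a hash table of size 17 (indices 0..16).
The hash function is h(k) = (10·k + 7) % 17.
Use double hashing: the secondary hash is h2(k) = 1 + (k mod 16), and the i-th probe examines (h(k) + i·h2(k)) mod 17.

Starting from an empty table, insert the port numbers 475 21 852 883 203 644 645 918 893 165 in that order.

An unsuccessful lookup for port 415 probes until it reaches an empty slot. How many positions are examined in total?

4

Insert 475: h=14, slot 14 empty → index 14.
Insert 21: h=13, slot 13 empty → index 13.
Insert 852: h=10, slot 10 empty → index 10.
Insert 883: h=14, h2=4, slot 14 occupied → index 1.
Insert 203: h=14, h2=12, slot 14 occupied → index 9.
Insert 644: h=4, slot 4 empty → index 4.
Insert 645: h=14, h2=6, slot 14 occupied → index 3.
Insert 918: h=7, slot 7 empty → index 7.
Insert 893: h=12, slot 12 empty → index 12.
Insert 165: h=8, slot 8 empty → index 8.
Table: [∅, 883, ∅, 645, 644, ∅, ∅, 918, 165, 203, 852, ∅, 893, 21, 475, ∅, ∅]
Lookup 415: h=9, h2=16, probe 9,8,7,6 → slot 6 empty, not found.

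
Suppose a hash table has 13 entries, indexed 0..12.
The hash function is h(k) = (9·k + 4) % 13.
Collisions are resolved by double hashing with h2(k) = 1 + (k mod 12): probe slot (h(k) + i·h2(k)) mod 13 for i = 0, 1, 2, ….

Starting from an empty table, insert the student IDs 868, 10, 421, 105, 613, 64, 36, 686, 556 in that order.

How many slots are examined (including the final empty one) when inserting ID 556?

868 hashes to 3; slot 3 is free → place at 3.
10 hashes to 3, h2=11; 3 taken → place at 1.
421 hashes to 10; slot 10 is free → place at 10.
105 hashes to 0; slot 0 is free → place at 0.
613 hashes to 9; slot 9 is free → place at 9.
64 hashes to 8; slot 8 is free → place at 8.
36 hashes to 3, h2=1; 3 taken → place at 4.
686 hashes to 3, h2=3; 3 taken → place at 6.
556 hashes to 3, h2=5; 3,8,0 taken → place at 5.
Table: [105, 10, _, 868, 36, 556, 686, _, 64, 613, 421, _, _]

4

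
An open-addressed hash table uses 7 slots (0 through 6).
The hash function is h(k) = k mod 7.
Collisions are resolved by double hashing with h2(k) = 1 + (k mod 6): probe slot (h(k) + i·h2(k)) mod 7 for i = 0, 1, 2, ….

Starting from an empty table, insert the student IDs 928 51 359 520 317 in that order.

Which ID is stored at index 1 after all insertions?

359

928: h=4 -> slot 4
51: h=2 -> slot 2
359: h=2, h2=6, probe 2,1 -> slot 1
520: h=2, h2=5, probe 2,0 -> slot 0
317: h=2, h2=6, probe 2,1,0,6 -> slot 6
Table: [520, 359, 51, -, 928, -, 317]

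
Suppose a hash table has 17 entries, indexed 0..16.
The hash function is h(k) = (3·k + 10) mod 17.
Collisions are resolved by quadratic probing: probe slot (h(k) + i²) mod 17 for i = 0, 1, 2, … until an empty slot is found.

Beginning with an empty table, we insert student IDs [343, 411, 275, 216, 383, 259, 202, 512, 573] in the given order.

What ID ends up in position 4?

383

343 hashes to 2; slot 2 is free → place at 2.
411 hashes to 2; 2 taken → place at 3.
275 hashes to 2; 2,3 taken → place at 6.
216 hashes to 12; slot 12 is free → place at 12.
383 hashes to 3; 3 taken → place at 4.
259 hashes to 5; slot 5 is free → place at 5.
202 hashes to 4; 4,5 taken → place at 8.
512 hashes to 16; slot 16 is free → place at 16.
573 hashes to 12; 12 taken → place at 13.
Table: [—, —, 343, 411, 383, 259, 275, —, 202, —, —, —, 216, 573, —, —, 512]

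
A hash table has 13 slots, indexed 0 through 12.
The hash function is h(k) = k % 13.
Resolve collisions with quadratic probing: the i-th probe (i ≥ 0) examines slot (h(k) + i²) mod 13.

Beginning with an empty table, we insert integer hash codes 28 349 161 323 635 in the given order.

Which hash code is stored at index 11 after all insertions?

349

28: h=2 => slot 2
349: h=11 => slot 11
161: h=5 => slot 5
323: h=11, probe 11,12 => slot 12
635: h=11, probe 11,12,2,7 => slot 7
Table: [., ., 28, ., ., 161, ., 635, ., ., ., 349, 323]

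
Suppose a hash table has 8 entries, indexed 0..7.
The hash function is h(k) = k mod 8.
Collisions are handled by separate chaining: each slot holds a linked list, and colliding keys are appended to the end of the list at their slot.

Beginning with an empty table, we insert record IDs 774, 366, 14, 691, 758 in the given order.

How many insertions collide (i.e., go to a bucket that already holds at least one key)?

Insert 774: h=6, bucket 6 empty → new chain.
Insert 366: h=6, bucket 6 nonempty → append to chain.
Insert 14: h=6, bucket 6 nonempty → append to chain.
Insert 691: h=3, bucket 3 empty → new chain.
Insert 758: h=6, bucket 6 nonempty → append to chain.
Final buckets:
0: —
1: —
2: —
3: 691
4: —
5: —
6: 774 -> 366 -> 14 -> 758
7: —

3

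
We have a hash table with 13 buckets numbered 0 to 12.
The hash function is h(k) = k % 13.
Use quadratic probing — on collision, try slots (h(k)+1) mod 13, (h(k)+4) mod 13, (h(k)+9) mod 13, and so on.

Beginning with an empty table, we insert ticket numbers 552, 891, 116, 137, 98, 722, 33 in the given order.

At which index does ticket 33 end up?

Insert 552: h=6, slot 6 empty → index 6.
Insert 891: h=7, slot 7 empty → index 7.
Insert 116: h=12, slot 12 empty → index 12.
Insert 137: h=7, slot 7 occupied → index 8.
Insert 98: h=7, slots 7,8 occupied → index 11.
Insert 722: h=7, slots 7,8,11 occupied → index 3.
Insert 33: h=7, slots 7,8,11,3 occupied → index 10.
Table: [-, -, -, 722, -, -, 552, 891, 137, -, 33, 98, 116]

10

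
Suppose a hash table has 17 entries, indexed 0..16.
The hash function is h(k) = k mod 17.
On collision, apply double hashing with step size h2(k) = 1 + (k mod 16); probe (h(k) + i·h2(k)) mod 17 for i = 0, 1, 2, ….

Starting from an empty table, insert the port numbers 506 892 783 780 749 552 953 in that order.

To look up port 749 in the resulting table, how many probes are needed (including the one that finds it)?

506 hashes to 13; slot 13 is free → place at 13.
892 hashes to 8; slot 8 is free → place at 8.
783 hashes to 1; slot 1 is free → place at 1.
780 hashes to 15; slot 15 is free → place at 15.
749 hashes to 1, h2=14; 1,15 taken → place at 12.
552 hashes to 8, h2=9; 8 taken → place at 0.
953 hashes to 1, h2=10; 1 taken → place at 11.
Table: [552, 783, —, —, —, —, —, —, 892, —, —, 953, 749, 506, —, 780, —]
Lookup 749: h=1, h2=14, probe 1,15,12 → found at 12.

3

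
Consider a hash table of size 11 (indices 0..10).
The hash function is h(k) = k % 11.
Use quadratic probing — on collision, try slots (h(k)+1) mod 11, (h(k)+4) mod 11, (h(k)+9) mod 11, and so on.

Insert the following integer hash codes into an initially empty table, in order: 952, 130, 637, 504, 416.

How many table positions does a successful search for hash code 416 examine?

952: h=6 => slot 6
130: h=9 => slot 9
637: h=10 => slot 10
504: h=9, probe 9,10,2 => slot 2
416: h=9, probe 9,10,2,7 => slot 7
Table: [∅, ∅, 504, ∅, ∅, ∅, 952, 416, ∅, 130, 637]
Lookup 416: h=9, probe 9,10,2,7 → found at 7.

4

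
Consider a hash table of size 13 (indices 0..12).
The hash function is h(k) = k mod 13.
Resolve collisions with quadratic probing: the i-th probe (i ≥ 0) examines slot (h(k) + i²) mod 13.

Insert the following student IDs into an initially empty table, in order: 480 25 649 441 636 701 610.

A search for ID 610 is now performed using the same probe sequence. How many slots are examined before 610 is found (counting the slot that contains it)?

480: h=12 => slot 12
25: h=12, probe 12,0 => slot 0
649: h=12, probe 12,0,3 => slot 3
441: h=12, probe 12,0,3,8 => slot 8
636: h=12, probe 12,0,3,8,2 => slot 2
701: h=12, probe 12,0,3,8,2,11 => slot 11
610: h=12, probe 12,0,3,8,2,11,9 => slot 9
Table: [25, ., 636, 649, ., ., ., ., 441, 610, ., 701, 480]
Lookup 610: h=12, probe 12,0,3,8,2,11,9 → found at 9.

7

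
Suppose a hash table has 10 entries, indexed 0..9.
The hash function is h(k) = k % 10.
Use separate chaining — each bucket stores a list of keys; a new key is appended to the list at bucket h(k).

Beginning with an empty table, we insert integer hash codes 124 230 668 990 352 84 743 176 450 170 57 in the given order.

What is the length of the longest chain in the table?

4

124 → bucket 4
230 → bucket 0
668 → bucket 8
990 → bucket 0 (collision)
352 → bucket 2
84 → bucket 4 (collision)
743 → bucket 3
176 → bucket 6
450 → bucket 0 (collision)
170 → bucket 0 (collision)
57 → bucket 7
Final buckets:
0: 230 -> 990 -> 450 -> 170
1: .
2: 352
3: 743
4: 124 -> 84
5: .
6: 176
7: 57
8: 668
9: .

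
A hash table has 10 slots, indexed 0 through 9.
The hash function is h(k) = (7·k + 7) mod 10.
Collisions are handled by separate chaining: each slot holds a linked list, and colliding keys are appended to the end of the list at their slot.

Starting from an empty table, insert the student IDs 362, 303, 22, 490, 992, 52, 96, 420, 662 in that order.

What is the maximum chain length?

5

Insert 362: h=1, bucket 1 empty → new chain.
Insert 303: h=8, bucket 8 empty → new chain.
Insert 22: h=1, bucket 1 nonempty → append to chain.
Insert 490: h=7, bucket 7 empty → new chain.
Insert 992: h=1, bucket 1 nonempty → append to chain.
Insert 52: h=1, bucket 1 nonempty → append to chain.
Insert 96: h=9, bucket 9 empty → new chain.
Insert 420: h=7, bucket 7 nonempty → append to chain.
Insert 662: h=1, bucket 1 nonempty → append to chain.
Final buckets:
0: -
1: 362 -> 22 -> 992 -> 52 -> 662
2: -
3: -
4: -
5: -
6: -
7: 490 -> 420
8: 303
9: 96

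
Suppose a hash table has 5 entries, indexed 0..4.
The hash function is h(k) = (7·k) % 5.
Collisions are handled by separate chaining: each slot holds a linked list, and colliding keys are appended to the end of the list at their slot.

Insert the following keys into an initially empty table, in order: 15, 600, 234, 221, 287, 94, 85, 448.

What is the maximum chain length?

3

Insert 15: h=0, bucket 0 empty → new chain.
Insert 600: h=0, bucket 0 nonempty → append to chain.
Insert 234: h=3, bucket 3 empty → new chain.
Insert 221: h=2, bucket 2 empty → new chain.
Insert 287: h=4, bucket 4 empty → new chain.
Insert 94: h=3, bucket 3 nonempty → append to chain.
Insert 85: h=0, bucket 0 nonempty → append to chain.
Insert 448: h=1, bucket 1 empty → new chain.
Final buckets:
0: 15 -> 600 -> 85
1: 448
2: 221
3: 234 -> 94
4: 287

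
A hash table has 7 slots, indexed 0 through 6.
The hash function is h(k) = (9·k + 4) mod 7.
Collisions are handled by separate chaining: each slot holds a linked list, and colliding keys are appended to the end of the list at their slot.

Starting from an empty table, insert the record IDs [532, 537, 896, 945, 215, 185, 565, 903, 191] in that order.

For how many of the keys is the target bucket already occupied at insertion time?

532 → bucket 4
537 → bucket 0
896 → bucket 4 (collision)
945 → bucket 4 (collision)
215 → bucket 0 (collision)
185 → bucket 3
565 → bucket 0 (collision)
903 → bucket 4 (collision)
191 → bucket 1
Final buckets:
0: 537 -> 215 -> 565
1: 191
2: -
3: 185
4: 532 -> 896 -> 945 -> 903
5: -
6: -

5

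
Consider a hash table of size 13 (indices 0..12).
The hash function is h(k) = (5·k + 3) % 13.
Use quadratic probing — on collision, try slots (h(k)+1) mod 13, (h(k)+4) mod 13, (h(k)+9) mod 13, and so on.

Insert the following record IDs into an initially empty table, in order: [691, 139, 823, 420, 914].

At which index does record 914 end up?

691: h=0 => slot 0
139: h=9 => slot 9
823: h=10 => slot 10
420: h=10, probe 10,11 => slot 11
914: h=10, probe 10,11,1 => slot 1
Table: [691, 914, ., ., ., ., ., ., ., 139, 823, 420, .]

1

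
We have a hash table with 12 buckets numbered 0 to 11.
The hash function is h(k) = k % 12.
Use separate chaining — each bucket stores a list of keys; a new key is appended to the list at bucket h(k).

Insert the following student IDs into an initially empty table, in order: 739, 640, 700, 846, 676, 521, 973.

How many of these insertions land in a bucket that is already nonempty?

739 -> bucket 7
640 -> bucket 4
700 -> bucket 4 (collision)
846 -> bucket 6
676 -> bucket 4 (collision)
521 -> bucket 5
973 -> bucket 1
Final buckets:
0: ∅
1: 973
2: ∅
3: ∅
4: 640 -> 700 -> 676
5: 521
6: 846
7: 739
8: ∅
9: ∅
10: ∅
11: ∅

2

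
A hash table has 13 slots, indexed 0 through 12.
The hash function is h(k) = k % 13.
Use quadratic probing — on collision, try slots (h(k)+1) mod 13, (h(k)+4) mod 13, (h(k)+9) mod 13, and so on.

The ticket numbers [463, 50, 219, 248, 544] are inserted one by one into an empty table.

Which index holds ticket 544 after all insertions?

2

Insert 463: h=8, slot 8 empty => index 8.
Insert 50: h=11, slot 11 empty => index 11.
Insert 219: h=11, slot 11 occupied => index 12.
Insert 248: h=1, slot 1 empty => index 1.
Insert 544: h=11, slots 11,12 occupied => index 2.
Table: [., 248, 544, ., ., ., ., ., 463, ., ., 50, 219]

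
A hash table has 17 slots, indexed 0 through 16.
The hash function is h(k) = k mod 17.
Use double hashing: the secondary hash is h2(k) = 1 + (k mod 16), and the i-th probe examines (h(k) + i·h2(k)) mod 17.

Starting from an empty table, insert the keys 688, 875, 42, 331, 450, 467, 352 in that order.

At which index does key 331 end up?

15

688: h=8 -> slot 8
875: h=8, h2=12, probe 8,3 -> slot 3
42: h=8, h2=11, probe 8,2 -> slot 2
331: h=8, h2=12, probe 8,3,15 -> slot 15
450: h=8, h2=3, probe 8,11 -> slot 11
467: h=8, h2=4, probe 8,12 -> slot 12
352: h=12, h2=1, probe 12,13 -> slot 13
Table: [∅, ∅, 42, 875, ∅, ∅, ∅, ∅, 688, ∅, ∅, 450, 467, 352, ∅, 331, ∅]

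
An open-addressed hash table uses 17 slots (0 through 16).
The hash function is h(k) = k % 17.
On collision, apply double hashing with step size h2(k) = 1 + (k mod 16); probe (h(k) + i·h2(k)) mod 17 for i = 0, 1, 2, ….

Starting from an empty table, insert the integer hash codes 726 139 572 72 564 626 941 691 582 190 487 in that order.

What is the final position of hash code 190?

726: h=12 → slot 12
139: h=3 → slot 3
572: h=11 → slot 11
72: h=4 → slot 4
564: h=3, h2=5, probe 3,8 → slot 8
626: h=14 → slot 14
941: h=6 → slot 6
691: h=11, h2=4, probe 11,15 → slot 15
582: h=4, h2=7, probe 4,11,1 → slot 1
190: h=3, h2=15, probe 3,1,16 → slot 16
487: h=11, h2=8, probe 11,2 → slot 2
Table: [-, 582, 487, 139, 72, -, 941, -, 564, -, -, 572, 726, -, 626, 691, 190]

16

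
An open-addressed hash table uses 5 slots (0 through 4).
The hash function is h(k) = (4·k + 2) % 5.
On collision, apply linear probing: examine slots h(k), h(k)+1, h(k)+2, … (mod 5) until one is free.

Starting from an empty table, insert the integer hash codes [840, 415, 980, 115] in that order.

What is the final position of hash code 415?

840 hashes to 2; slot 2 is free -> place at 2.
415 hashes to 2; 2 taken -> place at 3.
980 hashes to 2; 2,3 taken -> place at 4.
115 hashes to 2; 2,3,4 taken -> place at 0.
Table: [115, ., 840, 415, 980]

3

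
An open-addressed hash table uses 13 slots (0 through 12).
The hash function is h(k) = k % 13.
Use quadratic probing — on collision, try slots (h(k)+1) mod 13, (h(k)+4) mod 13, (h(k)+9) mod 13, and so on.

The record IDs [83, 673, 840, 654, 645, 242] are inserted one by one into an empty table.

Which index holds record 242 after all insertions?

83: h=5 → slot 5
673: h=10 → slot 10
840: h=8 → slot 8
654: h=4 → slot 4
645: h=8, probe 8,9 → slot 9
242: h=8, probe 8,9,12 → slot 12
Table: [_, _, _, _, 654, 83, _, _, 840, 645, 673, _, 242]

12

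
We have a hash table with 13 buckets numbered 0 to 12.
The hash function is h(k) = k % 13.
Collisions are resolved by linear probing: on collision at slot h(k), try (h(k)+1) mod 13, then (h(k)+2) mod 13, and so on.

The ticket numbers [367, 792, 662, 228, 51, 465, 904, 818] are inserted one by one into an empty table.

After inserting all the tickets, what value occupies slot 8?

367 hashes to 3; slot 3 is free -> place at 3.
792 hashes to 12; slot 12 is free -> place at 12.
662 hashes to 12; 12 taken -> place at 0.
228 hashes to 7; slot 7 is free -> place at 7.
51 hashes to 12; 12,0 taken -> place at 1.
465 hashes to 10; slot 10 is free -> place at 10.
904 hashes to 7; 7 taken -> place at 8.
818 hashes to 12; 12,0,1 taken -> place at 2.
Table: [662, 51, 818, 367, _, _, _, 228, 904, _, 465, _, 792]

904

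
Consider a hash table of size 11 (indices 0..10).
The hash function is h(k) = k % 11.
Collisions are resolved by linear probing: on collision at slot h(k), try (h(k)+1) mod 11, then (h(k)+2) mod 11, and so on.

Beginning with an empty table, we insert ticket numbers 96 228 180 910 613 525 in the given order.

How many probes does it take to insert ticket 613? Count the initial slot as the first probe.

Insert 96: h=8, slot 8 empty -> index 8.
Insert 228: h=8, slot 8 occupied -> index 9.
Insert 180: h=4, slot 4 empty -> index 4.
Insert 910: h=8, slots 8,9 occupied -> index 10.
Insert 613: h=8, slots 8,9,10 occupied -> index 0.
Insert 525: h=8, slots 8,9,10,0 occupied -> index 1.
Table: [613, 525, _, _, 180, _, _, _, 96, 228, 910]

4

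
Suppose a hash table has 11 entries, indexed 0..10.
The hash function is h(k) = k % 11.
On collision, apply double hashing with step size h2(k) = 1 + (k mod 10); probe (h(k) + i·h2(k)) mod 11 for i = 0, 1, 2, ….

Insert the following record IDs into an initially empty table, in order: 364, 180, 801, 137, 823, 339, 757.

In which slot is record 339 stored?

Insert 364: h=1, slot 1 empty -> index 1.
Insert 180: h=4, slot 4 empty -> index 4.
Insert 801: h=9, slot 9 empty -> index 9.
Insert 137: h=5, slot 5 empty -> index 5.
Insert 823: h=9, h2=4, slot 9 occupied -> index 2.
Insert 339: h=9, h2=10, slot 9 occupied -> index 8.
Insert 757: h=9, h2=8, slot 9 occupied -> index 6.
Table: [_, 364, 823, _, 180, 137, 757, _, 339, 801, _]

8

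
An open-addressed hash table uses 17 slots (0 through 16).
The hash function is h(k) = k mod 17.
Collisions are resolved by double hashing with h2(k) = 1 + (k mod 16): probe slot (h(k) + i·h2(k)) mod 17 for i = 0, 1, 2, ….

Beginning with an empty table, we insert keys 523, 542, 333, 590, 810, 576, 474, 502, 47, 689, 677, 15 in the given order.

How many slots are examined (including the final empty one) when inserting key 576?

Insert 523: h=13, slot 13 empty => index 13.
Insert 542: h=15, slot 15 empty => index 15.
Insert 333: h=10, slot 10 empty => index 10.
Insert 590: h=12, slot 12 empty => index 12.
Insert 810: h=11, slot 11 empty => index 11.
Insert 576: h=15, h2=1, slot 15 occupied => index 16.
Insert 474: h=15, h2=11, slot 15 occupied => index 9.
Insert 502: h=9, h2=7, slots 9,16 occupied => index 6.
Insert 47: h=13, h2=16, slots 13,12,11,10,9 occupied => index 8.
Insert 689: h=9, h2=2, slots 9,11,13,15 occupied => index 0.
Insert 677: h=14, slot 14 empty => index 14.
Insert 15: h=15, h2=16, slots 15,14,13,12,11,10,9,8 occupied => index 7.
Table: [689, ., ., ., ., ., 502, 15, 47, 474, 333, 810, 590, 523, 677, 542, 576]

2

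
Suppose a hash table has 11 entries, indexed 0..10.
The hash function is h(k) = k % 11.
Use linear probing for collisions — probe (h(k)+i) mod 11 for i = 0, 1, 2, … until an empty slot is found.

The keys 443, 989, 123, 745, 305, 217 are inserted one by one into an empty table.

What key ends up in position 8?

443 hashes to 3; slot 3 is free => place at 3.
989 hashes to 10; slot 10 is free => place at 10.
123 hashes to 2; slot 2 is free => place at 2.
745 hashes to 8; slot 8 is free => place at 8.
305 hashes to 8; 8 taken => place at 9.
217 hashes to 8; 8,9,10 taken => place at 0.
Table: [217, ., 123, 443, ., ., ., ., 745, 305, 989]

745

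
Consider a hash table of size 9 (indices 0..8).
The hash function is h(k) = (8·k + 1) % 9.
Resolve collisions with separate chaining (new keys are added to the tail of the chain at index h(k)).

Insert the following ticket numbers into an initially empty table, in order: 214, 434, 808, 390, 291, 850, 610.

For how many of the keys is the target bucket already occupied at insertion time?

3

Insert 214: h=3, bucket 3 empty → new chain.
Insert 434: h=8, bucket 8 empty → new chain.
Insert 808: h=3, bucket 3 nonempty → append to chain.
Insert 390: h=7, bucket 7 empty → new chain.
Insert 291: h=7, bucket 7 nonempty → append to chain.
Insert 850: h=6, bucket 6 empty → new chain.
Insert 610: h=3, bucket 3 nonempty → append to chain.
Final buckets:
0: -
1: -
2: -
3: 214 -> 808 -> 610
4: -
5: -
6: 850
7: 390 -> 291
8: 434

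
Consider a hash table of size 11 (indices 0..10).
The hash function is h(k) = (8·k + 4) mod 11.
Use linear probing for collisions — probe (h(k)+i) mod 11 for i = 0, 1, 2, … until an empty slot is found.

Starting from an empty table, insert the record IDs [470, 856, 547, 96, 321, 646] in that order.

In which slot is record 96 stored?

4

470 hashes to 2; slot 2 is free => place at 2.
856 hashes to 10; slot 10 is free => place at 10.
547 hashes to 2; 2 taken => place at 3.
96 hashes to 2; 2,3 taken => place at 4.
321 hashes to 9; slot 9 is free => place at 9.
646 hashes to 2; 2,3,4 taken => place at 5.
Table: [-, -, 470, 547, 96, 646, -, -, -, 321, 856]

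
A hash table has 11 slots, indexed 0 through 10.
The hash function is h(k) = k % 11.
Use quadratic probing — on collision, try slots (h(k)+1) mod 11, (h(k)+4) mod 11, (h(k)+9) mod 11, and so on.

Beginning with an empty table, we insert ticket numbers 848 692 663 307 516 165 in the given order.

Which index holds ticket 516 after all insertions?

Insert 848: h=1, slot 1 empty => index 1.
Insert 692: h=10, slot 10 empty => index 10.
Insert 663: h=3, slot 3 empty => index 3.
Insert 307: h=10, slot 10 occupied => index 0.
Insert 516: h=10, slots 10,0,3 occupied => index 8.
Insert 165: h=0, slots 0,1 occupied => index 4.
Table: [307, 848, ∅, 663, 165, ∅, ∅, ∅, 516, ∅, 692]

8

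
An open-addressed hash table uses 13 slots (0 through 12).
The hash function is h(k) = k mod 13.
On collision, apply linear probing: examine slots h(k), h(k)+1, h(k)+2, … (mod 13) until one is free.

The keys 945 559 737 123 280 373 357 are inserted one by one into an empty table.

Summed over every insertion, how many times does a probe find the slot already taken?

945: h=9 -> slot 9
559: h=0 -> slot 0
737: h=9, probe 9,10 -> slot 10
123: h=6 -> slot 6
280: h=7 -> slot 7
373: h=9, probe 9,10,11 -> slot 11
357: h=6, probe 6,7,8 -> slot 8
Table: [559, ., ., ., ., ., 123, 280, 357, 945, 737, 373, .]

5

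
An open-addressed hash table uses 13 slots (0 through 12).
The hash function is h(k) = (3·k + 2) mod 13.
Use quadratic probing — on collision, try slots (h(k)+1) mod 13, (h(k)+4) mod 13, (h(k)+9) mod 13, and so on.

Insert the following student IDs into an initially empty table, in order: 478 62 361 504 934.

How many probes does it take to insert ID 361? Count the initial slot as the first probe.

478: h=6 → slot 6
62: h=6, probe 6,7 → slot 7
361: h=6, probe 6,7,10 → slot 10
504: h=6, probe 6,7,10,2 → slot 2
934: h=9 → slot 9
Table: [∅, ∅, 504, ∅, ∅, ∅, 478, 62, ∅, 934, 361, ∅, ∅]

3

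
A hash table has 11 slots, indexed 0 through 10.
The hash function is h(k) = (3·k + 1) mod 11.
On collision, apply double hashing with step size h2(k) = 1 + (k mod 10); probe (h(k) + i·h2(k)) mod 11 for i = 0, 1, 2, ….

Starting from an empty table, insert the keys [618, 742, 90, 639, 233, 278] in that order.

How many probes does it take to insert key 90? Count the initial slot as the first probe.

2

Insert 618: h=7, slot 7 empty → index 7.
Insert 742: h=5, slot 5 empty → index 5.
Insert 90: h=7, h2=1, slot 7 occupied → index 8.
Insert 639: h=4, slot 4 empty → index 4.
Insert 233: h=7, h2=4, slot 7 occupied → index 0.
Insert 278: h=10, slot 10 empty → index 10.
Table: [233, _, _, _, 639, 742, _, 618, 90, _, 278]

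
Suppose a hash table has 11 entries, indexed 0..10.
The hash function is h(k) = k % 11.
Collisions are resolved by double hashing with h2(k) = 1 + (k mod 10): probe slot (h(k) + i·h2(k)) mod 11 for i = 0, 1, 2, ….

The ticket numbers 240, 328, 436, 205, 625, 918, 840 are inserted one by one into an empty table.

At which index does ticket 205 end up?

2

Insert 240: h=9, slot 9 empty → index 9.
Insert 328: h=9, h2=9, slot 9 occupied → index 7.
Insert 436: h=7, h2=7, slot 7 occupied → index 3.
Insert 205: h=7, h2=6, slot 7 occupied → index 2.
Insert 625: h=9, h2=6, slot 9 occupied → index 4.
Insert 918: h=5, slot 5 empty → index 5.
Insert 840: h=4, h2=1, slots 4,5 occupied → index 6.
Table: [—, —, 205, 436, 625, 918, 840, 328, —, 240, —]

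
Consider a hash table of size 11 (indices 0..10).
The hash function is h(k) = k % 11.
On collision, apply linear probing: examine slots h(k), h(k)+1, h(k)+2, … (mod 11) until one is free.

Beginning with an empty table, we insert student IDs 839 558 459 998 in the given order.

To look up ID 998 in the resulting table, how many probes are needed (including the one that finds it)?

3

839 hashes to 3; slot 3 is free => place at 3.
558 hashes to 8; slot 8 is free => place at 8.
459 hashes to 8; 8 taken => place at 9.
998 hashes to 8; 8,9 taken => place at 10.
Table: [-, -, -, 839, -, -, -, -, 558, 459, 998]
Lookup 998: h=8, probe 8,9,10 → found at 10.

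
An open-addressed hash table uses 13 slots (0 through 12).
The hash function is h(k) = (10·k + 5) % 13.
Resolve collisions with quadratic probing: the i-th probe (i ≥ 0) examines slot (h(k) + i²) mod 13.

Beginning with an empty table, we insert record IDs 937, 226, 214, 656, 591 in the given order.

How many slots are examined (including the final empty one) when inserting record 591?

937 hashes to 2; slot 2 is free -> place at 2.
226 hashes to 3; slot 3 is free -> place at 3.
214 hashes to 0; slot 0 is free -> place at 0.
656 hashes to 0; 0 taken -> place at 1.
591 hashes to 0; 0,1 taken -> place at 4.
Table: [214, 656, 937, 226, 591, —, —, —, —, —, —, —, —]

3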